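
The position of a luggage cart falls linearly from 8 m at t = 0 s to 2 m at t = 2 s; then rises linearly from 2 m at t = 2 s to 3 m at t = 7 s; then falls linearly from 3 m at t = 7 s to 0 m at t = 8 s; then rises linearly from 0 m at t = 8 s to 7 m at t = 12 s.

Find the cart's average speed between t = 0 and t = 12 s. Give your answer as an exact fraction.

17/12 m/s

Average speed = (total path length)/(elapsed time); on a piecewise-linear x-t graph the path length is Σ|Δx|.
0–2 s: |Δx| = |2 − 8| = 6 m
2–7 s: |Δx| = |3 − 2| = 1 m
7–8 s: |Δx| = |0 − 3| = 3 m
8–12 s: |Δx| = |7 − 0| = 7 m
Total path = 17 m; average speed = 17/12 = 17/12 m/s.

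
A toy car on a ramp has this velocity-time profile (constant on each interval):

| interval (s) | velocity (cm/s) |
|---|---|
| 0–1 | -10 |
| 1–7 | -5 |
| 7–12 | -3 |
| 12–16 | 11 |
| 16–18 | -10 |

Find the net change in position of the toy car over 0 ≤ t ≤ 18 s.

Net displacement equals the area under the velocity-time graph (areas below the axis count negative).
0–1 s: -10 × 1 = -10 cm
1–7 s: -5 × 6 = -30 cm
7–12 s: -3 × 5 = -15 cm
12–16 s: 11 × 4 = 44 cm
16–18 s: -10 × 2 = -20 cm
Net displacement = -31 cm

-31 cm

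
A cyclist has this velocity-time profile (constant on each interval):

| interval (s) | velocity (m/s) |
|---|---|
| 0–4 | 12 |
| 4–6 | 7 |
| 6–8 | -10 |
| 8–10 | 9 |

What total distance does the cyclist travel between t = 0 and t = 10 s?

100 m

Total distance travelled is ∫|v| dt — sum the magnitudes of each area piece.
0–4 s: |12| × 4 = 48 m
4–6 s: |7| × 2 = 14 m
6–8 s: |-10| × 2 = 20 m
8–10 s: |9| × 2 = 18 m
Total distance = 100 m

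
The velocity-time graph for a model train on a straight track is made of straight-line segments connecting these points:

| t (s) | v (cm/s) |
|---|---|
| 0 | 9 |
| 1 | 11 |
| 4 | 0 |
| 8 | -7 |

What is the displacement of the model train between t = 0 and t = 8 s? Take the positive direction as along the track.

Net displacement equals the area under the velocity-time graph (areas below the axis count negative).
0–1 s: ½(9 + 11)(1) = 10 cm
1–4 s: ½(11 + 0)(3) = 16.5 cm
4–8 s: ½(0 + -7)(4) = -14 cm
Net displacement = 12.5 cm

12.5 cm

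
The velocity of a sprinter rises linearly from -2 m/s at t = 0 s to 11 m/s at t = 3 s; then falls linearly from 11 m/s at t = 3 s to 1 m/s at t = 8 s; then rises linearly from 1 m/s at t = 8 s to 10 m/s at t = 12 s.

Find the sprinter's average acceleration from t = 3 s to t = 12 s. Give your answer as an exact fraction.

Average acceleration = Δv/Δt = (10 − 11)/(12 − 3) = -1/9 m/s².

-1/9 m/s²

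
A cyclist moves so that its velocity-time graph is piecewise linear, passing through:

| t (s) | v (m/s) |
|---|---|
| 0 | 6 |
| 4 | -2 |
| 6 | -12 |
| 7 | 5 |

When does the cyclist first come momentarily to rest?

v changes sign on 0–4 s (from 6 to -2); the graph is linear there, so v = 0 at t = 0 + (-6)·(4 − 0)/(-2 − 6) = 3 s.

t = 3 s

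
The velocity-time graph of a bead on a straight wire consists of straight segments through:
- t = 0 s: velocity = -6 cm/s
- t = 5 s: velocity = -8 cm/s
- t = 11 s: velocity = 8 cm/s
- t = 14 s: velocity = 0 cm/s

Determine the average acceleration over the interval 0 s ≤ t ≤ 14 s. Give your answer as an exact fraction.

3/7 cm/s²

Average acceleration = Δv/Δt = (0 − -6)/(14 − 0) = 3/7 cm/s².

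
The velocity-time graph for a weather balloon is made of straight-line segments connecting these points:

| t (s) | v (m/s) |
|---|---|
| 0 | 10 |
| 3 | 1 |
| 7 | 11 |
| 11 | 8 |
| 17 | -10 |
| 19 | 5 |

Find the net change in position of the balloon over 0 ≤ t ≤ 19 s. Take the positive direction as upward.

Net displacement equals the area under the velocity-time graph (areas below the axis count negative).
0–3 s: ½(10 + 1)(3) = 16.5 m
3–7 s: ½(1 + 11)(4) = 24 m
7–11 s: ½(11 + 8)(4) = 38 m
11–17 s: ½(8 + -10)(6) = -6 m
17–19 s: ½(-10 + 5)(2) = -5 m
Net displacement = 67.5 m

67.5 m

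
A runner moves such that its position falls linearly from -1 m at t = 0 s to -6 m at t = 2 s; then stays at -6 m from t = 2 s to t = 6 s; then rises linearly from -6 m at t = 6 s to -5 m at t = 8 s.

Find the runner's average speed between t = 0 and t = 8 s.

Average speed = (total path length)/(elapsed time); on a piecewise-linear x-t graph the path length is Σ|Δx|.
0–2 s: |Δx| = |-6 − -1| = 5 m
2–6 s: |Δx| = |-6 − -6| = 0 m
6–8 s: |Δx| = |-5 − -6| = 1 m
Total path = 6 m; average speed = 6/8 = 0.75 m/s.

0.75 m/s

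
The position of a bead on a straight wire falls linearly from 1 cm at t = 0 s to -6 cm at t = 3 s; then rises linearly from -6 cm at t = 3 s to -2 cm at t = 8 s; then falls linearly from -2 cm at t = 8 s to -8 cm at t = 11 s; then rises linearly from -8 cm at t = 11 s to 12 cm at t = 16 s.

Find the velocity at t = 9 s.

Velocity is the slope of the x-t graph on 8–11 s: (-8 − -2)/(11 − 8) = -2 cm/s.

-2 cm/s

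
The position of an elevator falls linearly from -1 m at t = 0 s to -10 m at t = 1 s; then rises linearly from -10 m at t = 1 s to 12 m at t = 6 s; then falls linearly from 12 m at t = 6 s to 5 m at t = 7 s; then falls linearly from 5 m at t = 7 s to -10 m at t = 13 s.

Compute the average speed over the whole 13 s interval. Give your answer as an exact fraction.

Average speed = (total path length)/(elapsed time); on a piecewise-linear x-t graph the path length is Σ|Δx|.
0–1 s: |Δx| = |-10 − -1| = 9 m
1–6 s: |Δx| = |12 − -10| = 22 m
6–7 s: |Δx| = |5 − 12| = 7 m
7–13 s: |Δx| = |-10 − 5| = 15 m
Total path = 53 m; average speed = 53/13 = 53/13 m/s.

53/13 m/s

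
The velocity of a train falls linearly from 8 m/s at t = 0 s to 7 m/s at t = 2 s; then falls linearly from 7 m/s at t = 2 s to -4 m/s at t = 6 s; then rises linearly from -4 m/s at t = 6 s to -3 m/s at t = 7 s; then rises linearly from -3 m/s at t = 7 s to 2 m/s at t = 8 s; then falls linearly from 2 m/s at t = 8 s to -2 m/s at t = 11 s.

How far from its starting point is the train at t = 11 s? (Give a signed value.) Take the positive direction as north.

Displacement is the signed area under the v-t curve.
0–2 s: ½(8 + 7)(2) = 15 m
2–6 s: ½(7 + -4)(4) = 6 m
6–7 s: ½(-4 + -3)(1) = -3.5 m
7–8 s: ½(-3 + 2)(1) = -0.5 m
8–11 s: ½(2 + -2)(3) = 0 m
Net displacement = 17 m

17 m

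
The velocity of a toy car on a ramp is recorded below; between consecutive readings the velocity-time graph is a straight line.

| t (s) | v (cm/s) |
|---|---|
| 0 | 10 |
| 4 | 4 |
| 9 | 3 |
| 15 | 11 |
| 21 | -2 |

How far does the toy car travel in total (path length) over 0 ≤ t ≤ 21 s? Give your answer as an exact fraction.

3025/26 cm

Distance (not displacement) is the total path length: add the absolute areas under v-t.
0–4 s: |½(10 + 4)(4)| = 28 cm
4–9 s: |½(4 + 3)(5)| = 17.5 cm
9–15 s: |½(3 + 11)(6)| = 42 cm
15–21 s: v = 0 at t = 261/13 s; triangle areas 363/13 + 12/13 = 375/13 cm
Total distance = 3025/26 cm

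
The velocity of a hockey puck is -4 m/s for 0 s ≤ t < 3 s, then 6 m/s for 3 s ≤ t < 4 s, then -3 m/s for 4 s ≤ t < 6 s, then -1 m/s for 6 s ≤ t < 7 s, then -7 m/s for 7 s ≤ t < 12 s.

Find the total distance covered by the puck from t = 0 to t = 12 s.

Total distance travelled is ∫|v| dt — sum the magnitudes of each area piece.
0–3 s: |-4| × 3 = 12 m
3–4 s: |6| × 1 = 6 m
4–6 s: |-3| × 2 = 6 m
6–7 s: |-1| × 1 = 1 m
7–12 s: |-7| × 5 = 35 m
Total distance = 60 m

60 m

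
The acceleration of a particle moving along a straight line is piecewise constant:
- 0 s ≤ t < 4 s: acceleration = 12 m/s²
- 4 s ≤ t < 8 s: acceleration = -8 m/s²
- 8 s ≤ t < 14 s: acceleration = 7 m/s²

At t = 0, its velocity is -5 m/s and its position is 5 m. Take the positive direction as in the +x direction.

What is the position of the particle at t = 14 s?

On each constant-a segment, Δv = aΔt and Δx = v₀Δt + ½aΔt²; chain segment to segment.
0–4 s: v starts -5 m/s; Δx = -5·4 + ½·12·4² = 76 m; v ends 43 m/s.
4–8 s: v starts 43 m/s; Δx = 43·4 + ½·-8·4² = 108 m; v ends 11 m/s.
8–14 s: v starts 11 m/s; Δx = 11·6 + ½·7·6² = 192 m; v ends 53 m/s.
x(14) = 5 + Σ Δx = 381 m.

381 m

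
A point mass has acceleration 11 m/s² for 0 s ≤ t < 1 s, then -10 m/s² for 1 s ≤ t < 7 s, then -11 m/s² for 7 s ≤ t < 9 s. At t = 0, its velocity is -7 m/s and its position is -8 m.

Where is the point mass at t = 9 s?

On each constant-a segment, Δv = aΔt and Δx = v₀Δt + ½aΔt²; chain segment to segment.
0–1 s: v starts -7 m/s; Δx = -7·1 + ½·11·1² = -1.5 m; v ends 4 m/s.
1–7 s: v starts 4 m/s; Δx = 4·6 + ½·-10·6² = -156 m; v ends -56 m/s.
7–9 s: v starts -56 m/s; Δx = -56·2 + ½·-11·2² = -134 m; v ends -78 m/s.
x(9) = -8 + Σ Δx = -299.5 m.

-299.5 m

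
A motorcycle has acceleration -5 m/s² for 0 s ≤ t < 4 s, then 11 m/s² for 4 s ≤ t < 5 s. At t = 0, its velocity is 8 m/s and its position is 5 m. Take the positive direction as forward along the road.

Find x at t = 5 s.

On each constant-a segment, Δv = aΔt and Δx = v₀Δt + ½aΔt²; chain segment to segment.
0–4 s: v starts 8 m/s; Δx = 8·4 + ½·-5·4² = -8 m; v ends -12 m/s.
4–5 s: v starts -12 m/s; Δx = -12·1 + ½·11·1² = -6.5 m; v ends -1 m/s.
x(5) = 5 + Σ Δx = -9.5 m.

-9.5 m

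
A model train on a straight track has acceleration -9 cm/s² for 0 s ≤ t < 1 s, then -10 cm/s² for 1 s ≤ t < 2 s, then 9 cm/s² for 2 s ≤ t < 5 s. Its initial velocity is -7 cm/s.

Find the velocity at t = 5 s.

Δv equals the area under the a-t graph; then v = v₀ + Δv.
0–1 s: -9 × 1 = -9 cm/s
1–2 s: -10 × 1 = -10 cm/s
2–5 s: 9 × 3 = 27 cm/s
Δv = 8 cm/s, so v(5) = -7 + (8) = 1 cm/s.

1 cm/s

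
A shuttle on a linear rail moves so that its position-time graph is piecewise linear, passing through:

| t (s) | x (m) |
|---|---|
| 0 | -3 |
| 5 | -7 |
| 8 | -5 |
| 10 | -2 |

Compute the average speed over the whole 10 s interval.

0.9 m/s

Average speed = (total path length)/(elapsed time); on a piecewise-linear x-t graph the path length is Σ|Δx|.
0–5 s: |Δx| = |-7 − -3| = 4 m
5–8 s: |Δx| = |-5 − -7| = 2 m
8–10 s: |Δx| = |-2 − -5| = 3 m
Total path = 9 m; average speed = 9/10 = 0.9 m/s.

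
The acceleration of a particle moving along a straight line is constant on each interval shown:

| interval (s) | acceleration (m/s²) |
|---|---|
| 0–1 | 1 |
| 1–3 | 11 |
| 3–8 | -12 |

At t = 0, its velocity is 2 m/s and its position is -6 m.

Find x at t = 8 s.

-0.5 m

On each constant-a segment, Δv = aΔt and Δx = v₀Δt + ½aΔt²; chain segment to segment.
0–1 s: v starts 2 m/s; Δx = 2·1 + ½·1·1² = 2.5 m; v ends 3 m/s.
1–3 s: v starts 3 m/s; Δx = 3·2 + ½·11·2² = 28 m; v ends 25 m/s.
3–8 s: v starts 25 m/s; Δx = 25·5 + ½·-12·5² = -25 m; v ends -35 m/s.
x(8) = -6 + Σ Δx = -0.5 m.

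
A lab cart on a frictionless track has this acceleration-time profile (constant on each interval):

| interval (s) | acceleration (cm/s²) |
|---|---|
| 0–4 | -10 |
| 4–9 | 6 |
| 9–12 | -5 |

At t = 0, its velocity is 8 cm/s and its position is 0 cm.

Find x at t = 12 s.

-161.5 cm

On each constant-a segment, Δv = aΔt and Δx = v₀Δt + ½aΔt²; chain segment to segment.
0–4 s: v starts 8 cm/s; Δx = 8·4 + ½·-10·4² = -48 cm; v ends -32 cm/s.
4–9 s: v starts -32 cm/s; Δx = -32·5 + ½·6·5² = -85 cm; v ends -2 cm/s.
9–12 s: v starts -2 cm/s; Δx = -2·3 + ½·-5·3² = -28.5 cm; v ends -17 cm/s.
x(12) = 0 + Σ Δx = -161.5 cm.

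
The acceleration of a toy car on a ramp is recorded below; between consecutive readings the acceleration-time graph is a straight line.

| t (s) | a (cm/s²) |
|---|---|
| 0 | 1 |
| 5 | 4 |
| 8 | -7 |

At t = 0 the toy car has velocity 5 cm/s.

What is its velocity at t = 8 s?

13 cm/s

Δv equals the area under the a-t graph; then v = v₀ + Δv.
0–5 s: ½(1 + 4)(5) = 12.5 cm/s
5–8 s: ½(4 + -7)(3) = -4.5 cm/s
Δv = 8 cm/s, so v(8) = 5 + (8) = 13 cm/s.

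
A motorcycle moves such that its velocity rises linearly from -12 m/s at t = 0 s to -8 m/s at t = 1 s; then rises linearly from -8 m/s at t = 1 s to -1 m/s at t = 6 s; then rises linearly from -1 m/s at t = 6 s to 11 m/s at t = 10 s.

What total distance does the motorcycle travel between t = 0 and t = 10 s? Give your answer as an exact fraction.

Distance (not displacement) is the total path length: add the absolute areas under v-t.
0–1 s: |½(-12 + -8)(1)| = 10 m
1–6 s: |½(-8 + -1)(5)| = 22.5 m
6–10 s: v = 0 at t = 19/3 s; triangle areas 1/6 + 121/6 = 61/3 m
Total distance = 317/6 m

317/6 m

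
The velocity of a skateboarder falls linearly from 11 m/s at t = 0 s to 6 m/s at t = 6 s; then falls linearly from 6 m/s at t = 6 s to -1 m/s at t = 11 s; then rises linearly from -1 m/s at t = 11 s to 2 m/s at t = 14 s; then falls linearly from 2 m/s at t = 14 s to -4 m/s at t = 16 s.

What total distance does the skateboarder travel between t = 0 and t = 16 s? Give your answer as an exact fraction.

Total distance travelled is ∫|v| dt — sum the magnitudes of each area piece.
0–6 s: |½(11 + 6)(6)| = 51 m
6–11 s: v = 0 at t = 72/7 s; triangle areas 90/7 + 5/14 = 185/14 m
11–14 s: v = 0 at t = 12 s; triangle areas 0.5 + 2 = 2.5 m
14–16 s: v = 0 at t = 44/3 s; triangle areas 2/3 + 8/3 = 10/3 m
Total distance = 1471/21 m

1471/21 m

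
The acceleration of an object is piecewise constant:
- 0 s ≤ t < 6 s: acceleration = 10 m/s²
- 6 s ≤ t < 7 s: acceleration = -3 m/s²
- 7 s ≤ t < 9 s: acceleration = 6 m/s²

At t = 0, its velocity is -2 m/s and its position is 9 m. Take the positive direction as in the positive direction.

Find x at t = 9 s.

On each constant-a segment, Δv = aΔt and Δx = v₀Δt + ½aΔt²; chain segment to segment.
0–6 s: v starts -2 m/s; Δx = -2·6 + ½·10·6² = 168 m; v ends 58 m/s.
6–7 s: v starts 58 m/s; Δx = 58·1 + ½·-3·1² = 56.5 m; v ends 55 m/s.
7–9 s: v starts 55 m/s; Δx = 55·2 + ½·6·2² = 122 m; v ends 67 m/s.
x(9) = 9 + Σ Δx = 355.5 m.

355.5 m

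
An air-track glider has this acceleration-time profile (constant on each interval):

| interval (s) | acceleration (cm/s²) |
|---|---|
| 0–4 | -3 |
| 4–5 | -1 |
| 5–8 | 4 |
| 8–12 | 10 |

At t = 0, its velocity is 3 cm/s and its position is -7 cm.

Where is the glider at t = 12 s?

On each constant-a segment, Δv = aΔt and Δx = v₀Δt + ½aΔt²; chain segment to segment.
0–4 s: v starts 3 cm/s; Δx = 3·4 + ½·-3·4² = -12 cm; v ends -9 cm/s.
4–5 s: v starts -9 cm/s; Δx = -9·1 + ½·-1·1² = -9.5 cm; v ends -10 cm/s.
5–8 s: v starts -10 cm/s; Δx = -10·3 + ½·4·3² = -12 cm; v ends 2 cm/s.
8–12 s: v starts 2 cm/s; Δx = 2·4 + ½·10·4² = 88 cm; v ends 42 cm/s.
x(12) = -7 + Σ Δx = 47.5 cm.

47.5 cm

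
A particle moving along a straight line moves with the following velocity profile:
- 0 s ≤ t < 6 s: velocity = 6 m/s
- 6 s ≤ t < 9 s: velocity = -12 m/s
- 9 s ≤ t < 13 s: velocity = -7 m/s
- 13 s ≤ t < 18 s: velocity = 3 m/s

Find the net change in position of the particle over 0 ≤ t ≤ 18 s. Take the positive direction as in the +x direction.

-13 m

Displacement is the signed area under the v-t curve.
0–6 s: 6 × 6 = 36 m
6–9 s: -12 × 3 = -36 m
9–13 s: -7 × 4 = -28 m
13–18 s: 3 × 5 = 15 m
Net displacement = -13 m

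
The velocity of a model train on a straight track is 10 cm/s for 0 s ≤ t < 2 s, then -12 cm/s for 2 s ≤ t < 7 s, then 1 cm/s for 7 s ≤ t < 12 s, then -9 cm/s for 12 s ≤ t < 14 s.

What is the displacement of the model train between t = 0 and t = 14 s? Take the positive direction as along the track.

Displacement is the signed area under the v-t curve.
0–2 s: 10 × 2 = 20 cm
2–7 s: -12 × 5 = -60 cm
7–12 s: 1 × 5 = 5 cm
12–14 s: -9 × 2 = -18 cm
Net displacement = -53 cm

-53 cm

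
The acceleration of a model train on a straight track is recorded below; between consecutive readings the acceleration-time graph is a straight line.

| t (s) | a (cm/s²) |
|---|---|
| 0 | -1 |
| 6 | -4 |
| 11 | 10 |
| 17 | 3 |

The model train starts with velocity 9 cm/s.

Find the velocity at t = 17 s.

Δv equals the area under the a-t graph; then v = v₀ + Δv.
0–6 s: ½(-1 + -4)(6) = -15 cm/s
6–11 s: ½(-4 + 10)(5) = 15 cm/s
11–17 s: ½(10 + 3)(6) = 39 cm/s
Δv = 39 cm/s, so v(17) = 9 + (39) = 48 cm/s.

48 cm/s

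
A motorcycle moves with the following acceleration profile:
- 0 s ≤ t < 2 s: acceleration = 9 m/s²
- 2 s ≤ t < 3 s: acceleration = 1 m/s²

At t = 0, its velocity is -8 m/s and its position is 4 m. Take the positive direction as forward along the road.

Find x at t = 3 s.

16.5 m

On each constant-a segment, Δv = aΔt and Δx = v₀Δt + ½aΔt²; chain segment to segment.
0–2 s: v starts -8 m/s; Δx = -8·2 + ½·9·2² = 2 m; v ends 10 m/s.
2–3 s: v starts 10 m/s; Δx = 10·1 + ½·1·1² = 10.5 m; v ends 11 m/s.
x(3) = 4 + Σ Δx = 16.5 m.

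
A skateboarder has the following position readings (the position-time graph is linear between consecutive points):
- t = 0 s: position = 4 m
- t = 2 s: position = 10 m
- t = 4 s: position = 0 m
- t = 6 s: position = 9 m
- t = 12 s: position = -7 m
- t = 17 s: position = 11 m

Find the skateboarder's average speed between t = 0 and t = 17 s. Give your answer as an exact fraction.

Average speed = (total path length)/(elapsed time); on a piecewise-linear x-t graph the path length is Σ|Δx|.
0–2 s: |Δx| = |10 − 4| = 6 m
2–4 s: |Δx| = |0 − 10| = 10 m
4–6 s: |Δx| = |9 − 0| = 9 m
6–12 s: |Δx| = |-7 − 9| = 16 m
12–17 s: |Δx| = |11 − -7| = 18 m
Total path = 59 m; average speed = 59/17 = 59/17 m/s.

59/17 m/s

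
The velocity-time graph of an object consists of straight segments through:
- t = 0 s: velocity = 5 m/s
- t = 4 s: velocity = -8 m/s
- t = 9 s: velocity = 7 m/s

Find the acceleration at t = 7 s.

Acceleration is the slope of the v-t graph on 4–9 s: (7 − -8)/(9 − 4) = 3 m/s².

3 m/s²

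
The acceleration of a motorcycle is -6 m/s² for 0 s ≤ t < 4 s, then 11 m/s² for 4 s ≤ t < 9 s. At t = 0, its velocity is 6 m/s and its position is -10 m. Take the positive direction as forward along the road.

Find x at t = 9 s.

On each constant-a segment, Δv = aΔt and Δx = v₀Δt + ½aΔt²; chain segment to segment.
0–4 s: v starts 6 m/s; Δx = 6·4 + ½·-6·4² = -24 m; v ends -18 m/s.
4–9 s: v starts -18 m/s; Δx = -18·5 + ½·11·5² = 47.5 m; v ends 37 m/s.
x(9) = -10 + Σ Δx = 13.5 m.

13.5 m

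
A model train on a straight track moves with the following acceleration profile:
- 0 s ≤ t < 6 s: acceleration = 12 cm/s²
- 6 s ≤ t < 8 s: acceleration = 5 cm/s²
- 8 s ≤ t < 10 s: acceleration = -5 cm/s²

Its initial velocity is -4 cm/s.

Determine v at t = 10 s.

Δv equals the area under the a-t graph; then v = v₀ + Δv.
0–6 s: 12 × 6 = 72 cm/s
6–8 s: 5 × 2 = 10 cm/s
8–10 s: -5 × 2 = -10 cm/s
Δv = 72 cm/s, so v(10) = -4 + (72) = 68 cm/s.

68 cm/s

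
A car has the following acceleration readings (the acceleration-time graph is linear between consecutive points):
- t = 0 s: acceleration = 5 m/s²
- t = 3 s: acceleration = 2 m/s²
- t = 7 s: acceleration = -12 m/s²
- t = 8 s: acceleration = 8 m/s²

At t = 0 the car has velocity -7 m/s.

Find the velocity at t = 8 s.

-18.5 m/s

Δv equals the area under the a-t graph; then v = v₀ + Δv.
0–3 s: ½(5 + 2)(3) = 10.5 m/s
3–7 s: ½(2 + -12)(4) = -20 m/s
7–8 s: ½(-12 + 8)(1) = -2 m/s
Δv = -11.5 m/s, so v(8) = -7 + (-11.5) = -18.5 m/s.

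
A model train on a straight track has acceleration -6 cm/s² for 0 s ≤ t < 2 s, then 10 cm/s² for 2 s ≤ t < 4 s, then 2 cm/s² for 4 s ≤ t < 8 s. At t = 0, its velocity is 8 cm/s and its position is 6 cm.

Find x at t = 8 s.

On each constant-a segment, Δv = aΔt and Δx = v₀Δt + ½aΔt²; chain segment to segment.
0–2 s: v starts 8 cm/s; Δx = 8·2 + ½·-6·2² = 4 cm; v ends -4 cm/s.
2–4 s: v starts -4 cm/s; Δx = -4·2 + ½·10·2² = 12 cm; v ends 16 cm/s.
4–8 s: v starts 16 cm/s; Δx = 16·4 + ½·2·4² = 80 cm; v ends 24 cm/s.
x(8) = 6 + Σ Δx = 102 cm.

102 cm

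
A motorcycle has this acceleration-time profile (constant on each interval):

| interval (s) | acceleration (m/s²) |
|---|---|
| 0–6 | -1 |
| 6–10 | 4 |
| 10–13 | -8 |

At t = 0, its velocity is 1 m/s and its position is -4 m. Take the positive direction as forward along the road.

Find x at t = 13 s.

-7 m

On each constant-a segment, Δv = aΔt and Δx = v₀Δt + ½aΔt²; chain segment to segment.
0–6 s: v starts 1 m/s; Δx = 1·6 + ½·-1·6² = -12 m; v ends -5 m/s.
6–10 s: v starts -5 m/s; Δx = -5·4 + ½·4·4² = 12 m; v ends 11 m/s.
10–13 s: v starts 11 m/s; Δx = 11·3 + ½·-8·3² = -3 m; v ends -13 m/s.
x(13) = -4 + Σ Δx = -7 m.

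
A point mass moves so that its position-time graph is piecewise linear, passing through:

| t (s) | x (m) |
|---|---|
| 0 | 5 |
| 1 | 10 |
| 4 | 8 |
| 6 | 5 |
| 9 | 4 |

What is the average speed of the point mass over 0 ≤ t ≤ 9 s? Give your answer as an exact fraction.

11/9 m/s

Average speed = (total path length)/(elapsed time); on a piecewise-linear x-t graph the path length is Σ|Δx|.
0–1 s: |Δx| = |10 − 5| = 5 m
1–4 s: |Δx| = |8 − 10| = 2 m
4–6 s: |Δx| = |5 − 8| = 3 m
6–9 s: |Δx| = |4 − 5| = 1 m
Total path = 11 m; average speed = 11/9 = 11/9 m/s.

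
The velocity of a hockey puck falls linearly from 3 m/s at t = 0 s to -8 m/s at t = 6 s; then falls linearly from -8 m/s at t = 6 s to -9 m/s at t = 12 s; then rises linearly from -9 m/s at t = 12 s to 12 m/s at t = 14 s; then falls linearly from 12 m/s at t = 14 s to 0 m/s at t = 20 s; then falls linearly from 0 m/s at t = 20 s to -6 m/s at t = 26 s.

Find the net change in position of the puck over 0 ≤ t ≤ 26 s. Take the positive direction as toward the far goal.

Net displacement equals the area under the velocity-time graph (areas below the axis count negative).
0–6 s: ½(3 + -8)(6) = -15 m
6–12 s: ½(-8 + -9)(6) = -51 m
12–14 s: ½(-9 + 12)(2) = 3 m
14–20 s: ½(12 + 0)(6) = 36 m
20–26 s: ½(0 + -6)(6) = -18 m
Net displacement = -45 m

-45 m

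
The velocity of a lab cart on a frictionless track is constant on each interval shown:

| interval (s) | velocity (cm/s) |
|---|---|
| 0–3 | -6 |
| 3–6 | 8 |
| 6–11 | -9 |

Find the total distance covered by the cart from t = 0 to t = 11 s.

Distance (not displacement) is the total path length: add the absolute areas under v-t.
0–3 s: |-6| × 3 = 18 cm
3–6 s: |8| × 3 = 24 cm
6–11 s: |-9| × 5 = 45 cm
Total distance = 87 cm

87 cm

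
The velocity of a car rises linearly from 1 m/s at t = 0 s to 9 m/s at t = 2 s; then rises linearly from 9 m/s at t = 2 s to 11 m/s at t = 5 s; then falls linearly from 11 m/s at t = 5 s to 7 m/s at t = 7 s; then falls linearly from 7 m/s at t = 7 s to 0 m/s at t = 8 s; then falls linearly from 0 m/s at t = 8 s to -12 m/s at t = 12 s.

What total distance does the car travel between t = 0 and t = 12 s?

Total distance travelled is ∫|v| dt — sum the magnitudes of each area piece.
0–2 s: |½(1 + 9)(2)| = 10 m
2–5 s: |½(9 + 11)(3)| = 30 m
5–7 s: |½(11 + 7)(2)| = 18 m
7–8 s: |½(7 + 0)(1)| = 3.5 m
8–12 s: |½(0 + -12)(4)| = 24 m
Total distance = 85.5 m

85.5 m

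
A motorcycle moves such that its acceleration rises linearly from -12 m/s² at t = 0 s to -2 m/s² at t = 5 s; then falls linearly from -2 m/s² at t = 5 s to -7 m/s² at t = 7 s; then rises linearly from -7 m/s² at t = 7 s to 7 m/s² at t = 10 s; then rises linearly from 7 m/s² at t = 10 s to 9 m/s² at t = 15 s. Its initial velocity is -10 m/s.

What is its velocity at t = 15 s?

-14 m/s

Δv equals the area under the a-t graph; then v = v₀ + Δv.
0–5 s: ½(-12 + -2)(5) = -35 m/s
5–7 s: ½(-2 + -7)(2) = -9 m/s
7–10 s: ½(-7 + 7)(3) = 0 m/s
10–15 s: ½(7 + 9)(5) = 40 m/s
Δv = -4 m/s, so v(15) = -10 + (-4) = -14 m/s.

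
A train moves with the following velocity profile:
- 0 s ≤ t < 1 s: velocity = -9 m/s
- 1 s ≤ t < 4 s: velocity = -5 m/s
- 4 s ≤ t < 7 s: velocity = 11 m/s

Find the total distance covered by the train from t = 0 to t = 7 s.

57 m

Total distance travelled is ∫|v| dt — sum the magnitudes of each area piece.
0–1 s: |-9| × 1 = 9 m
1–4 s: |-5| × 3 = 15 m
4–7 s: |11| × 3 = 33 m
Total distance = 57 m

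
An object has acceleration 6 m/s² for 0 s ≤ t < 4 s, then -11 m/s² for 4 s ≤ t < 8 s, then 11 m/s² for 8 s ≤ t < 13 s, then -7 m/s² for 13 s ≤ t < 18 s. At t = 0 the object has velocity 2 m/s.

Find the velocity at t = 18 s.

Δv equals the area under the a-t graph; then v = v₀ + Δv.
0–4 s: 6 × 4 = 24 m/s
4–8 s: -11 × 4 = -44 m/s
8–13 s: 11 × 5 = 55 m/s
13–18 s: -7 × 5 = -35 m/s
Δv = 0 m/s, so v(18) = 2 + (0) = 2 m/s.

2 m/s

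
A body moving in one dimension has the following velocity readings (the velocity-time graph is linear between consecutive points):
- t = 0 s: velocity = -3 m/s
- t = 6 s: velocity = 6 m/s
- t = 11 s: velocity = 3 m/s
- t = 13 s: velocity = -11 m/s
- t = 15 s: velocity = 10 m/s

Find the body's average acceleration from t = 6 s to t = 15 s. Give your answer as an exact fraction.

4/9 m/s²

Average acceleration = Δv/Δt = (10 − 6)/(15 − 6) = 4/9 m/s².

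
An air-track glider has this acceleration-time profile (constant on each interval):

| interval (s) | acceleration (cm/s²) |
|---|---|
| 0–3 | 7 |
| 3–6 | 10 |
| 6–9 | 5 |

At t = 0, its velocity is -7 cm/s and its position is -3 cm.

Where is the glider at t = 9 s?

On each constant-a segment, Δv = aΔt and Δx = v₀Δt + ½aΔt²; chain segment to segment.
0–3 s: v starts -7 cm/s; Δx = -7·3 + ½·7·3² = 10.5 cm; v ends 14 cm/s.
3–6 s: v starts 14 cm/s; Δx = 14·3 + ½·10·3² = 87 cm; v ends 44 cm/s.
6–9 s: v starts 44 cm/s; Δx = 44·3 + ½·5·3² = 154.5 cm; v ends 59 cm/s.
x(9) = -3 + Σ Δx = 249 cm.

249 cm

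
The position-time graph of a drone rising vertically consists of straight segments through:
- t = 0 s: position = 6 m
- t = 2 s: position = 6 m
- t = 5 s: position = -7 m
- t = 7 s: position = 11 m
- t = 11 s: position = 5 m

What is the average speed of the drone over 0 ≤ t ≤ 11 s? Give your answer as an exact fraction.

37/11 m/s

Average speed = (total path length)/(elapsed time); on a piecewise-linear x-t graph the path length is Σ|Δx|.
0–2 s: |Δx| = |6 − 6| = 0 m
2–5 s: |Δx| = |-7 − 6| = 13 m
5–7 s: |Δx| = |11 − -7| = 18 m
7–11 s: |Δx| = |5 − 11| = 6 m
Total path = 37 m; average speed = 37/11 = 37/11 m/s.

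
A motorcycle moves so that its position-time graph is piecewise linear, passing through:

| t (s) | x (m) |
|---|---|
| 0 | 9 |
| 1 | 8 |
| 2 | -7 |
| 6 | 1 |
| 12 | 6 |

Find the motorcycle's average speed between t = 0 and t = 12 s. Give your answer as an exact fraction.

Average speed = (total path length)/(elapsed time); on a piecewise-linear x-t graph the path length is Σ|Δx|.
0–1 s: |Δx| = |8 − 9| = 1 m
1–2 s: |Δx| = |-7 − 8| = 15 m
2–6 s: |Δx| = |1 − -7| = 8 m
6–12 s: |Δx| = |6 − 1| = 5 m
Total path = 29 m; average speed = 29/12 = 29/12 m/s.

29/12 m/s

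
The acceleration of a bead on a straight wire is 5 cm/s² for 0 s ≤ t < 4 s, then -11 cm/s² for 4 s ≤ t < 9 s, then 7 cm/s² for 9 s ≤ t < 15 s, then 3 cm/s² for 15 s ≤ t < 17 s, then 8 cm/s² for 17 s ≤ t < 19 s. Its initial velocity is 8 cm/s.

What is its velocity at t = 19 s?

37 cm/s

Δv equals the area under the a-t graph; then v = v₀ + Δv.
0–4 s: 5 × 4 = 20 cm/s
4–9 s: -11 × 5 = -55 cm/s
9–15 s: 7 × 6 = 42 cm/s
15–17 s: 3 × 2 = 6 cm/s
17–19 s: 8 × 2 = 16 cm/s
Δv = 29 cm/s, so v(19) = 8 + (29) = 37 cm/s.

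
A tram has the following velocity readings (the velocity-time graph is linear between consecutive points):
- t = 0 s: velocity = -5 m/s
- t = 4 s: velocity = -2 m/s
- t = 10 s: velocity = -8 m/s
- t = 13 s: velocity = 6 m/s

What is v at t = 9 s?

-7 m/s

On 4–10 s the graph is linear from -2 to -8 m/s: v(9) = -2 + (-8 − -2)·(9 − 4)/(10 − 4) = -7 m/s.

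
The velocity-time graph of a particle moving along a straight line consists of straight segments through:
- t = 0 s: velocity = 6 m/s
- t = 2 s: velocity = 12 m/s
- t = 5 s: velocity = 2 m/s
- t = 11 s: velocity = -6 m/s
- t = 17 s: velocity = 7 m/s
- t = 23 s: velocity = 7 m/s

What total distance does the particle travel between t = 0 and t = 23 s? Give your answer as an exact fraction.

1503/13 m

Distance (not displacement) is the total path length: add the absolute areas under v-t.
0–2 s: |½(6 + 12)(2)| = 18 m
2–5 s: |½(12 + 2)(3)| = 21 m
5–11 s: v = 0 at t = 6.5 s; triangle areas 1.5 + 13.5 = 15 m
11–17 s: v = 0 at t = 179/13 s; triangle areas 108/13 + 147/13 = 255/13 m
17–23 s: |7| × 6 = 42 m
Total distance = 1503/13 m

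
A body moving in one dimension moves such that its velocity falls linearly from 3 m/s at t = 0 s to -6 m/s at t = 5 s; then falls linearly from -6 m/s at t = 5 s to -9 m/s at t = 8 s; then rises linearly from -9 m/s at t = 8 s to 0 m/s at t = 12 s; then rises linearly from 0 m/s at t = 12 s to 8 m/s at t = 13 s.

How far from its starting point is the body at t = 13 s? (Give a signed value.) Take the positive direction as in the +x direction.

Displacement is the signed area under the v-t curve.
0–5 s: ½(3 + -6)(5) = -7.5 m
5–8 s: ½(-6 + -9)(3) = -22.5 m
8–12 s: ½(-9 + 0)(4) = -18 m
12–13 s: ½(0 + 8)(1) = 4 m
Net displacement = -44 m

-44 m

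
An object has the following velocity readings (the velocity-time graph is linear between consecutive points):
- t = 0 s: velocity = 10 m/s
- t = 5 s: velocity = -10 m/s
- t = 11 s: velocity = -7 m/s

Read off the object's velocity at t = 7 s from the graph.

On 5–11 s the graph is linear from -10 to -7 m/s: v(7) = -10 + (-7 − -10)·(7 − 5)/(11 − 5) = -9 m/s.

-9 m/s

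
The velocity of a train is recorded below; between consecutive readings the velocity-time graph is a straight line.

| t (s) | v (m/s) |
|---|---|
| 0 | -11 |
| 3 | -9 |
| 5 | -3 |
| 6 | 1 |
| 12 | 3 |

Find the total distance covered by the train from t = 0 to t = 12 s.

55.25 m

Distance (not displacement) is the total path length: add the absolute areas under v-t.
0–3 s: |½(-11 + -9)(3)| = 30 m
3–5 s: |½(-9 + -3)(2)| = 12 m
5–6 s: v = 0 at t = 5.75 s; triangle areas 1.125 + 0.125 = 1.25 m
6–12 s: |½(1 + 3)(6)| = 12 m
Total distance = 55.25 m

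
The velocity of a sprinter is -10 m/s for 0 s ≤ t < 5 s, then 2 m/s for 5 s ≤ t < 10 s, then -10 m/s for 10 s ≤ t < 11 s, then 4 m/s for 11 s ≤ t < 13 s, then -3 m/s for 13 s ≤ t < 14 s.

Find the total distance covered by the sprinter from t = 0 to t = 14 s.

Distance (not displacement) is the total path length: add the absolute areas under v-t.
0–5 s: |-10| × 5 = 50 m
5–10 s: |2| × 5 = 10 m
10–11 s: |-10| × 1 = 10 m
11–13 s: |4| × 2 = 8 m
13–14 s: |-3| × 1 = 3 m
Total distance = 81 m

81 m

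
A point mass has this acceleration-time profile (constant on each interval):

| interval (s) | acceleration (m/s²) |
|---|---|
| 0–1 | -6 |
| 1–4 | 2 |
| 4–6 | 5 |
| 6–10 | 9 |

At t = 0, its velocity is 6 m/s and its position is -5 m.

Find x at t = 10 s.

On each constant-a segment, Δv = aΔt and Δx = v₀Δt + ½aΔt²; chain segment to segment.
0–1 s: v starts 6 m/s; Δx = 6·1 + ½·-6·1² = 3 m; v ends 0 m/s.
1–4 s: v starts 0 m/s; Δx = 0·3 + ½·2·3² = 9 m; v ends 6 m/s.
4–6 s: v starts 6 m/s; Δx = 6·2 + ½·5·2² = 22 m; v ends 16 m/s.
6–10 s: v starts 16 m/s; Δx = 16·4 + ½·9·4² = 136 m; v ends 52 m/s.
x(10) = -5 + Σ Δx = 165 m.

165 m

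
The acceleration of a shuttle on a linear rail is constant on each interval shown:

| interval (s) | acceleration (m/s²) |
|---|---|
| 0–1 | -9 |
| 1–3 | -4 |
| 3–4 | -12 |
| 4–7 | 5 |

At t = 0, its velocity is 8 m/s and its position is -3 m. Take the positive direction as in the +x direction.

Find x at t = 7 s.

On each constant-a segment, Δv = aΔt and Δx = v₀Δt + ½aΔt²; chain segment to segment.
0–1 s: v starts 8 m/s; Δx = 8·1 + ½·-9·1² = 3.5 m; v ends -1 m/s.
1–3 s: v starts -1 m/s; Δx = -1·2 + ½·-4·2² = -10 m; v ends -9 m/s.
3–4 s: v starts -9 m/s; Δx = -9·1 + ½·-12·1² = -15 m; v ends -21 m/s.
4–7 s: v starts -21 m/s; Δx = -21·3 + ½·5·3² = -40.5 m; v ends -6 m/s.
x(7) = -3 + Σ Δx = -65 m.

-65 m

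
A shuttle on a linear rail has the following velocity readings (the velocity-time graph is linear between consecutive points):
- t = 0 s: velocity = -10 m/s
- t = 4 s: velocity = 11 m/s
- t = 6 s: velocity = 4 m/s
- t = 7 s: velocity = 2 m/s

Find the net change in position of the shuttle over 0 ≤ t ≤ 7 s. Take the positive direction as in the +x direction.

20 m

Net displacement equals the area under the velocity-time graph (areas below the axis count negative).
0–4 s: ½(-10 + 11)(4) = 2 m
4–6 s: ½(11 + 4)(2) = 15 m
6–7 s: ½(4 + 2)(1) = 3 m
Net displacement = 20 m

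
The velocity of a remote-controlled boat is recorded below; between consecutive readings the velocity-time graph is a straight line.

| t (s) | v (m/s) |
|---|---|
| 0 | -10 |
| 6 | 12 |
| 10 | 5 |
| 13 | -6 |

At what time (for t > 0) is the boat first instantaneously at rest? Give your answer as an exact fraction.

t = 30/11 s

v changes sign on 0–6 s (from -10 to 12); the graph is linear there, so v = 0 at t = 0 + (10)·(6 − 0)/(12 − -10) = 30/11 s.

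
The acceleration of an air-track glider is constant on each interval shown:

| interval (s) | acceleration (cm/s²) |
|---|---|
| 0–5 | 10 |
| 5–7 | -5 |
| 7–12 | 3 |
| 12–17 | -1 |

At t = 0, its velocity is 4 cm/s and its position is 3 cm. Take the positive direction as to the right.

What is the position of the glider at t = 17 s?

786 cm

On each constant-a segment, Δv = aΔt and Δx = v₀Δt + ½aΔt²; chain segment to segment.
0–5 s: v starts 4 cm/s; Δx = 4·5 + ½·10·5² = 145 cm; v ends 54 cm/s.
5–7 s: v starts 54 cm/s; Δx = 54·2 + ½·-5·2² = 98 cm; v ends 44 cm/s.
7–12 s: v starts 44 cm/s; Δx = 44·5 + ½·3·5² = 257.5 cm; v ends 59 cm/s.
12–17 s: v starts 59 cm/s; Δx = 59·5 + ½·-1·5² = 282.5 cm; v ends 54 cm/s.
x(17) = 3 + Σ Δx = 786 cm.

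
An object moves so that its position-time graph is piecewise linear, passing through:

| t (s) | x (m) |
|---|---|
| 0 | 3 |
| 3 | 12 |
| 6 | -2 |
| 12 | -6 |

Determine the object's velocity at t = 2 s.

3 m/s

Velocity is the slope of the x-t graph on 0–3 s: (12 − 3)/(3 − 0) = 3 m/s.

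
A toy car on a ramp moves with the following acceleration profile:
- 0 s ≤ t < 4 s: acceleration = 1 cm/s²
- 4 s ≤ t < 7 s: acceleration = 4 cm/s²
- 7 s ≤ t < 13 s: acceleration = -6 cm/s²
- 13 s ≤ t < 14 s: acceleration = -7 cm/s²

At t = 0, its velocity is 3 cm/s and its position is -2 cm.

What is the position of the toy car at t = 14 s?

On each constant-a segment, Δv = aΔt and Δx = v₀Δt + ½aΔt²; chain segment to segment.
0–4 s: v starts 3 cm/s; Δx = 3·4 + ½·1·4² = 20 cm; v ends 7 cm/s.
4–7 s: v starts 7 cm/s; Δx = 7·3 + ½·4·3² = 39 cm; v ends 19 cm/s.
7–13 s: v starts 19 cm/s; Δx = 19·6 + ½·-6·6² = 6 cm; v ends -17 cm/s.
13–14 s: v starts -17 cm/s; Δx = -17·1 + ½·-7·1² = -20.5 cm; v ends -24 cm/s.
x(14) = -2 + Σ Δx = 42.5 cm.

42.5 cm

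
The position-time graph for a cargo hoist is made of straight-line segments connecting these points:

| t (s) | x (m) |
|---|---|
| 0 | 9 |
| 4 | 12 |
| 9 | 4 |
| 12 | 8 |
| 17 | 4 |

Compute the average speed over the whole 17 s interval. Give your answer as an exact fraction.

Average speed = (total path length)/(elapsed time); on a piecewise-linear x-t graph the path length is Σ|Δx|.
0–4 s: |Δx| = |12 − 9| = 3 m
4–9 s: |Δx| = |4 − 12| = 8 m
9–12 s: |Δx| = |8 − 4| = 4 m
12–17 s: |Δx| = |4 − 8| = 4 m
Total path = 19 m; average speed = 19/17 = 19/17 m/s.

19/17 m/s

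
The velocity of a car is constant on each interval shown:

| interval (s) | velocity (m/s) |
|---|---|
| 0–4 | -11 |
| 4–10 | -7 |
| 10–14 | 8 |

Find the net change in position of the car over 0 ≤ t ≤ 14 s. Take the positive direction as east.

-54 m

Net displacement equals the area under the velocity-time graph (areas below the axis count negative).
0–4 s: -11 × 4 = -44 m
4–10 s: -7 × 6 = -42 m
10–14 s: 8 × 4 = 32 m
Net displacement = -54 m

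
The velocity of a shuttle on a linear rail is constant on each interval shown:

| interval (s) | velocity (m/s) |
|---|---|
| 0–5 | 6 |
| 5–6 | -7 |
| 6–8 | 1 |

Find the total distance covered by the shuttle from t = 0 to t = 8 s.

Total distance travelled is ∫|v| dt — sum the magnitudes of each area piece.
0–5 s: |6| × 5 = 30 m
5–6 s: |-7| × 1 = 7 m
6–8 s: |1| × 2 = 2 m
Total distance = 39 m

39 m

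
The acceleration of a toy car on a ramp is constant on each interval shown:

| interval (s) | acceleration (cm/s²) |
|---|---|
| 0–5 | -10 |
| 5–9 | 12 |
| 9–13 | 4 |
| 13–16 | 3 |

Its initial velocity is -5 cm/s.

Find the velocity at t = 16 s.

18 cm/s

Δv equals the area under the a-t graph; then v = v₀ + Δv.
0–5 s: -10 × 5 = -50 cm/s
5–9 s: 12 × 4 = 48 cm/s
9–13 s: 4 × 4 = 16 cm/s
13–16 s: 3 × 3 = 9 cm/s
Δv = 23 cm/s, so v(16) = -5 + (23) = 18 cm/s.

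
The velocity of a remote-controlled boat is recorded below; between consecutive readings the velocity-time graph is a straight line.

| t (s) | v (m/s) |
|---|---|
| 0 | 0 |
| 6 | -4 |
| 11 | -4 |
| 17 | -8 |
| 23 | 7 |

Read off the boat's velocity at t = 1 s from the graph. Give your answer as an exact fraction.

On 0–6 s the graph is linear from 0 to -4 m/s: v(1) = 0 + (-4 − 0)·(1 − 0)/(6 − 0) = -2/3 m/s.

-2/3 m/s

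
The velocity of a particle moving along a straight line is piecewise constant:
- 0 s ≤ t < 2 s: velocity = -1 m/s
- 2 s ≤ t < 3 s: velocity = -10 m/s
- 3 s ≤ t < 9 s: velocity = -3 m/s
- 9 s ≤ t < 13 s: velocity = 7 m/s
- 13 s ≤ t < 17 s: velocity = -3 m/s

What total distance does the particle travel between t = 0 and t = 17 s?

Distance (not displacement) is the total path length: add the absolute areas under v-t.
0–2 s: |-1| × 2 = 2 m
2–3 s: |-10| × 1 = 10 m
3–9 s: |-3| × 6 = 18 m
9–13 s: |7| × 4 = 28 m
13–17 s: |-3| × 4 = 12 m
Total distance = 70 m

70 m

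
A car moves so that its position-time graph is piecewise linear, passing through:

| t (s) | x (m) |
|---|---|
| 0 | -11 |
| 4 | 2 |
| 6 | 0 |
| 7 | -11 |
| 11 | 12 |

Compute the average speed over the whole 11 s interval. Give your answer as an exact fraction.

Average speed = (total path length)/(elapsed time); on a piecewise-linear x-t graph the path length is Σ|Δx|.
0–4 s: |Δx| = |2 − -11| = 13 m
4–6 s: |Δx| = |0 − 2| = 2 m
6–7 s: |Δx| = |-11 − 0| = 11 m
7–11 s: |Δx| = |12 − -11| = 23 m
Total path = 49 m; average speed = 49/11 = 49/11 m/s.

49/11 m/s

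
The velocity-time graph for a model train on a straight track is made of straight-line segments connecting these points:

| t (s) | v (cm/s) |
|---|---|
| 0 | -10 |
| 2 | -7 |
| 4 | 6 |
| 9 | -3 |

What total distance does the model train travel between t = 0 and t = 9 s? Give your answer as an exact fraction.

937/26 cm

Distance (not displacement) is the total path length: add the absolute areas under v-t.
0–2 s: |½(-10 + -7)(2)| = 17 cm
2–4 s: v = 0 at t = 40/13 s; triangle areas 49/13 + 36/13 = 85/13 cm
4–9 s: v = 0 at t = 22/3 s; triangle areas 10 + 2.5 = 12.5 cm
Total distance = 937/26 cm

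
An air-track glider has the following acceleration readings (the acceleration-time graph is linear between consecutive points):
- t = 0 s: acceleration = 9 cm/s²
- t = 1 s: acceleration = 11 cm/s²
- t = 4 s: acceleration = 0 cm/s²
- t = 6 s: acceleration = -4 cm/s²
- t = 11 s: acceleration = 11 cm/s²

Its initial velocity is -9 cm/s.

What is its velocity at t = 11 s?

Δv equals the area under the a-t graph; then v = v₀ + Δv.
0–1 s: ½(9 + 11)(1) = 10 cm/s
1–4 s: ½(11 + 0)(3) = 16.5 cm/s
4–6 s: ½(0 + -4)(2) = -4 cm/s
6–11 s: ½(-4 + 11)(5) = 17.5 cm/s
Δv = 40 cm/s, so v(11) = -9 + (40) = 31 cm/s.

31 cm/s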